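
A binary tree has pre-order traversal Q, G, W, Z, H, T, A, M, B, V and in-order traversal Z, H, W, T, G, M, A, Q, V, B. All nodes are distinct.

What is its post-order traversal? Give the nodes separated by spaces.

H Z T W M A G V B Q

The first element of pre-order is the root; it splits in-order into left and right subtrees.
Root Q: left subtree has 7 nodes {Z, H, W, T, G, M, A}, right has 2 {V, B}.
  Root G: left subtree has 4 nodes {Z, H, W, T}, right has 2 {M, A}.
    Root W: left subtree has 2 nodes {Z, H}, right has 1 {T}.
      Root Z: left subtree has 0 nodes { }, right has 1 {H}.
    Root A: left subtree has 1 node {M}, right has 0 { }.
  Root B: left subtree has 1 node {V}, right has 0 { }.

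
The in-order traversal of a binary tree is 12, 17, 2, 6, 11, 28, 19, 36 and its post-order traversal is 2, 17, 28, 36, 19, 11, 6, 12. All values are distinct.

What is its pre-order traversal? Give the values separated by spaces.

The last element of post-order is the root; it splits in-order into left and right subtrees.
Root 12: left subtree has 0 nodes { }, right has 7 {17, 2, 6, 11, 28, 19, 36}.
  Root 6: left subtree has 2 nodes {17, 2}, right has 4 {11, 28, 19, 36}.
    Root 17: left subtree has 0 nodes { }, right has 1 {2}.
    Root 11: left subtree has 0 nodes { }, right has 3 {28, 19, 36}.
      Root 19: left subtree has 1 node {28}, right has 1 {36}.

12 6 17 2 11 19 28 36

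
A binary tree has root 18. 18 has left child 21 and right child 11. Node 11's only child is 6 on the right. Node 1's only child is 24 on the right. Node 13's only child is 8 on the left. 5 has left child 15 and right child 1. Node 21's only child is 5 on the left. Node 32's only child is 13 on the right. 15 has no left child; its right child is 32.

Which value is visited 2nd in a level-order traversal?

Level-order visits nodes level by level from the root, left to right within each level.
Level 0: 18
Level 1: 21, 11
Level 2: 5, 6
Level 3: 15, 1
Level 4: 32, 24
Level 5: 13
Level 6: 8
Full level-order sequence: 18, 21, 11, 5, 6, 15, 1, 32, 24, 13, 8.

21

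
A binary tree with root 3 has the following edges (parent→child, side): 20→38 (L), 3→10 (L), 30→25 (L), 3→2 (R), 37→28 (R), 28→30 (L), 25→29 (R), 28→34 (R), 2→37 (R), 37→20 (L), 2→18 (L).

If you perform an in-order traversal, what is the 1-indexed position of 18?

In-order visits the left subtree, then the node, then the right subtree.
At 3: go left to 10.
  10 is a leaf — visit 10.
Visit 3.
At 3: go right to 2.
  At 2: go left to 18.
    18 is a leaf — visit 18.
  Visit 2.
  At 2: go right to 37.
    At 37: go left to 20.
      At 20: go left to 38.
        38 is a leaf — visit 38.
      Visit 20.
      At 20: no right child.
    Visit 37.
    At 37: go right to 28.
      At 28: go left to 30.
        At 30: go left to 25.
          At 25: no left child.
          Visit 25.
          At 25: go right to 29.
            29 is a leaf — visit 29.
        Visit 30.
        At 30: no right child.
      Visit 28.
      At 28: go right to 34.
        34 is a leaf — visit 34.
Full in-order sequence: 10, 3, 18, 2, 38, 20, 37, 25, 29, 30, 28, 34.

3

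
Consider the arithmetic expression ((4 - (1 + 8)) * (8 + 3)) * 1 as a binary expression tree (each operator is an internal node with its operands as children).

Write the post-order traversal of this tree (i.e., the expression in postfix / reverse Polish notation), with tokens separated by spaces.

Post-order on an expression tree gives postfix notation: for each operator, emit left operand, right operand, then the operator.

4 1 8 + - 8 3 + * 1 *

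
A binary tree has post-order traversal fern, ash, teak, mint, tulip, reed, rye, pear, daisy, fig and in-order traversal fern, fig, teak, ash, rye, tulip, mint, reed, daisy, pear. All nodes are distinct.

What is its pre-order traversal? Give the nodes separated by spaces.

fig fern daisy rye teak ash reed tulip mint pear

The last element of post-order is the root; it splits in-order into left and right subtrees.
Root fig: left subtree has 1 node {fern}, right has 8 {teak, ash, rye, tulip, mint, reed, daisy, pear}.
  Root daisy: left subtree has 6 nodes {teak, ash, rye, tulip, mint, reed}, right has 1 {pear}.
    Root rye: left subtree has 2 nodes {teak, ash}, right has 3 {tulip, mint, reed}.
      Root teak: left subtree has 0 nodes { }, right has 1 {ash}.
      Root reed: left subtree has 2 nodes {tulip, mint}, right has 0 { }.
        Root tulip: left subtree has 0 nodes { }, right has 1 {mint}.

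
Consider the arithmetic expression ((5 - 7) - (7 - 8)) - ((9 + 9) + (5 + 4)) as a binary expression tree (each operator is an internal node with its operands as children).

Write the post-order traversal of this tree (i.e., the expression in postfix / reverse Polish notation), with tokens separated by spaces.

Post-order on an expression tree gives postfix notation: for each operator, emit left operand, right operand, then the operator.

5 7 - 7 8 - - 9 9 + 5 4 + + -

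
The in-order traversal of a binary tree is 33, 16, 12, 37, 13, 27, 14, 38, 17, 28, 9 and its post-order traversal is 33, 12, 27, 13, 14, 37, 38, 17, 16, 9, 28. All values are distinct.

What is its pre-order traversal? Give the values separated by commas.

28, 16, 33, 17, 38, 37, 12, 14, 13, 27, 9

The last element of post-order is the root; it splits in-order into left and right subtrees.
Root 28: left subtree has 9 nodes {33, 16, 12, 37, 13, 27, 14, 38, 17}, right has 1 {9}.
  Root 16: left subtree has 1 node {33}, right has 7 {12, 37, 13, 27, 14, 38, 17}.
    Root 17: left subtree has 6 nodes {12, 37, 13, 27, 14, 38}, right has 0 { }.
      Root 38: left subtree has 5 nodes {12, 37, 13, 27, 14}, right has 0 { }.
        Root 37: left subtree has 1 node {12}, right has 3 {13, 27, 14}.
          Root 14: left subtree has 2 nodes {13, 27}, right has 0 { }.
            Root 13: left subtree has 0 nodes { }, right has 1 {27}.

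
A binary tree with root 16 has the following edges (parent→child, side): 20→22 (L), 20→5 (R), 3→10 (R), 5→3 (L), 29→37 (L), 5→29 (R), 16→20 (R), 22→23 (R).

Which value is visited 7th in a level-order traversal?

29

Level-order visits nodes level by level from the root, left to right within each level.
Level 0: 16
Level 1: 20
Level 2: 22, 5
Level 3: 23, 3, 29
Level 4: 10, 37
Full level-order sequence: 16, 20, 22, 5, 23, 3, 29, 10, 37.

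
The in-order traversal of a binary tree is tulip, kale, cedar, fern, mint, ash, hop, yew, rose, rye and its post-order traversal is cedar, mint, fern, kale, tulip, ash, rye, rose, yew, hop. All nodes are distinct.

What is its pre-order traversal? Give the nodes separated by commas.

The last element of post-order is the root; it splits in-order into left and right subtrees.
Root hop: left subtree has 6 nodes {tulip, kale, cedar, fern, mint, ash}, right has 3 {yew, rose, rye}.
  Root ash: left subtree has 5 nodes {tulip, kale, cedar, fern, mint}, right has 0 { }.
    Root tulip: left subtree has 0 nodes { }, right has 4 {kale, cedar, fern, mint}.
      Root kale: left subtree has 0 nodes { }, right has 3 {cedar, fern, mint}.
        Root fern: left subtree has 1 node {cedar}, right has 1 {mint}.
  Root yew: left subtree has 0 nodes { }, right has 2 {rose, rye}.
    Root rose: left subtree has 0 nodes { }, right has 1 {rye}.

hop, ash, tulip, kale, fern, cedar, mint, yew, rose, rye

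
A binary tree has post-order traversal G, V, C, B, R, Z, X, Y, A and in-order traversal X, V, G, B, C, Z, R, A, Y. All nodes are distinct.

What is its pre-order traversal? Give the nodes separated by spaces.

A X Z B V G C R Y

The last element of post-order is the root; it splits in-order into left and right subtrees.
Root A: left subtree has 7 nodes {X, V, G, B, C, Z, R}, right has 1 {Y}.
  Root X: left subtree has 0 nodes { }, right has 6 {V, G, B, C, Z, R}.
    Root Z: left subtree has 4 nodes {V, G, B, C}, right has 1 {R}.
      Root B: left subtree has 2 nodes {V, G}, right has 1 {C}.
        Root V: left subtree has 0 nodes { }, right has 1 {G}.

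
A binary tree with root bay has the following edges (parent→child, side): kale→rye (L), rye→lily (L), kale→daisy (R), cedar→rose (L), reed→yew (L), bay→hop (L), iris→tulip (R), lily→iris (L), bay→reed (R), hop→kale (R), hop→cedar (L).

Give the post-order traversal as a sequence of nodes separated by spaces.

Post-order visits the left subtree, then the right subtree, then the node.
At bay: go left to hop.
  At hop: go left to cedar.
    At cedar: go left to rose.
      rose is a leaf — visit rose.
    At cedar: no right child.
    Visit cedar.
  At hop: go right to kale.
    At kale: go left to rye.
      At rye: go left to lily.
        At lily: go left to iris.
          At iris: no left child.
          At iris: go right to tulip.
            tulip is a leaf — visit tulip.
          Visit iris.
        At lily: no right child.
        Visit lily.
      At rye: no right child.
      Visit rye.
    At kale: go right to daisy.
      daisy is a leaf — visit daisy.
    Visit kale.
  Visit hop.
At bay: go right to reed.
  At reed: go left to yew.
    yew is a leaf — visit yew.
  At reed: no right child.
  Visit reed.
Visit bay.

rose cedar tulip iris lily rye daisy kale hop yew reed bay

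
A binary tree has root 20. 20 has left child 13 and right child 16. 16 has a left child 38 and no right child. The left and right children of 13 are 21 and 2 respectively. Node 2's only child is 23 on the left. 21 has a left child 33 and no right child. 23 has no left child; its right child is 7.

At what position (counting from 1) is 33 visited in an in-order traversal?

In-order visits the left subtree, then the node, then the right subtree.
At 20: go left to 13.
  At 13: go left to 21.
    At 21: go left to 33.
      33 is a leaf — visit 33.
    Visit 21.
    At 21: no right child.
  Visit 13.
  At 13: go right to 2.
    At 2: go left to 23.
      At 23: no left child.
      Visit 23.
      At 23: go right to 7.
        7 is a leaf — visit 7.
    Visit 2.
    At 2: no right child.
Visit 20.
At 20: go right to 16.
  At 16: go left to 38.
    38 is a leaf — visit 38.
  Visit 16.
  At 16: no right child.
Full in-order sequence: 33, 21, 13, 23, 7, 2, 20, 38, 16.

1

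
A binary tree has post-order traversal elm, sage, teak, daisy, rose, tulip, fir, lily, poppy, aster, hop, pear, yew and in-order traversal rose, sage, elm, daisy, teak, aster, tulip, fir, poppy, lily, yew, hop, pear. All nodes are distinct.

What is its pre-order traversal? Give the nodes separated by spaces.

yew aster rose daisy sage elm teak poppy fir tulip lily pear hop

The last element of post-order is the root; it splits in-order into left and right subtrees.
Root yew: left subtree has 10 nodes {rose, sage, elm, daisy, teak, aster, tulip, fir, poppy, lily}, right has 2 {hop, pear}.
  Root aster: left subtree has 5 nodes {rose, sage, elm, daisy, teak}, right has 4 {tulip, fir, poppy, lily}.
    Root rose: left subtree has 0 nodes { }, right has 4 {sage, elm, daisy, teak}.
      Root daisy: left subtree has 2 nodes {sage, elm}, right has 1 {teak}.
        Root sage: left subtree has 0 nodes { }, right has 1 {elm}.
    Root poppy: left subtree has 2 nodes {tulip, fir}, right has 1 {lily}.
      Root fir: left subtree has 1 node {tulip}, right has 0 { }.
  Root pear: left subtree has 1 node {hop}, right has 0 { }.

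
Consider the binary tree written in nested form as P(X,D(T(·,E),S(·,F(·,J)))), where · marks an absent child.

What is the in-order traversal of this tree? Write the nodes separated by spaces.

In-order visits the left subtree, then the node, then the right subtree.
At P: go left to X.
  X is a leaf — visit X.
Visit P.
At P: go right to D.
  At D: go left to T.
    At T: no left child.
    Visit T.
    At T: go right to E.
      E is a leaf — visit E.
  Visit D.
  At D: go right to S.
    At S: no left child.
    Visit S.
    At S: go right to F.
      At F: no left child.
      Visit F.
      At F: go right to J.
        J is a leaf — visit J.

X P T E D S F J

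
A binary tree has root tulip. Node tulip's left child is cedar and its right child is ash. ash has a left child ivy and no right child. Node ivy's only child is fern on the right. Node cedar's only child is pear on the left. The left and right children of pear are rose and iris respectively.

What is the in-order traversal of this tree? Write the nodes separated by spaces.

In-order visits the left subtree, then the node, then the right subtree.
At tulip: go left to cedar.
  At cedar: go left to pear.
    At pear: go left to rose.
      rose is a leaf — visit rose.
    Visit pear.
    At pear: go right to iris.
      iris is a leaf — visit iris.
  Visit cedar.
  At cedar: no right child.
Visit tulip.
At tulip: go right to ash.
  At ash: go left to ivy.
    At ivy: no left child.
    Visit ivy.
    At ivy: go right to fern.
      fern is a leaf — visit fern.
  Visit ash.
  At ash: no right child.

rose pear iris cedar tulip ivy fern ash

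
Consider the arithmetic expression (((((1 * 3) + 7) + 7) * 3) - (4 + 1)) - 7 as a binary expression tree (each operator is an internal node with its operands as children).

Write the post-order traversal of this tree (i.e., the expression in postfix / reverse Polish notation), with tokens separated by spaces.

1 3 * 7 + 7 + 3 * 4 1 + - 7 -

Post-order on an expression tree gives postfix notation: for each operator, emit left operand, right operand, then the operator.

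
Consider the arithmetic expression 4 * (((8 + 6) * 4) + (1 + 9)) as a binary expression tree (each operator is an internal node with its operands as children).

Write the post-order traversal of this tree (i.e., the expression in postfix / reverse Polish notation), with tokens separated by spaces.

Post-order on an expression tree gives postfix notation: for each operator, emit left operand, right operand, then the operator.

4 8 6 + 4 * 1 9 + + *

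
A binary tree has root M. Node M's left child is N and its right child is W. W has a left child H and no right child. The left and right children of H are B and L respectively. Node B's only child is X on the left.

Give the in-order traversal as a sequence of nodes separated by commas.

In-order visits the left subtree, then the node, then the right subtree.
At M: go left to N.
  N is a leaf — visit N.
Visit M.
At M: go right to W.
  At W: go left to H.
    At H: go left to B.
      At B: go left to X.
        X is a leaf — visit X.
      Visit B.
      At B: no right child.
    Visit H.
    At H: go right to L.
      L is a leaf — visit L.
  Visit W.
  At W: no right child.

N, M, X, B, H, L, W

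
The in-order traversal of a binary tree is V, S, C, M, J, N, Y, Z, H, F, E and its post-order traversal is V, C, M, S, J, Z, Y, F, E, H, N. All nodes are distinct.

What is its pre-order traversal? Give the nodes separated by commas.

N, J, S, V, M, C, H, Y, Z, E, F

The last element of post-order is the root; it splits in-order into left and right subtrees.
Root N: left subtree has 5 nodes {V, S, C, M, J}, right has 5 {Y, Z, H, F, E}.
  Root J: left subtree has 4 nodes {V, S, C, M}, right has 0 { }.
    Root S: left subtree has 1 node {V}, right has 2 {C, M}.
      Root M: left subtree has 1 node {C}, right has 0 { }.
  Root H: left subtree has 2 nodes {Y, Z}, right has 2 {F, E}.
    Root Y: left subtree has 0 nodes { }, right has 1 {Z}.
    Root E: left subtree has 1 node {F}, right has 0 { }.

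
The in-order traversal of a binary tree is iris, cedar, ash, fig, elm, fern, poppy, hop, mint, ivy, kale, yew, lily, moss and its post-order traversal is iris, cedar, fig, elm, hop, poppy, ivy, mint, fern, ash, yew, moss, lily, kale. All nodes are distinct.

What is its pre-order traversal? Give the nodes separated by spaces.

The last element of post-order is the root; it splits in-order into left and right subtrees.
Root kale: left subtree has 10 nodes {iris, cedar, ash, fig, elm, fern, poppy, hop, mint, ivy}, right has 3 {yew, lily, moss}.
  Root ash: left subtree has 2 nodes {iris, cedar}, right has 7 {fig, elm, fern, poppy, hop, mint, ivy}.
    Root cedar: left subtree has 1 node {iris}, right has 0 { }.
    Root fern: left subtree has 2 nodes {fig, elm}, right has 4 {poppy, hop, mint, ivy}.
      Root elm: left subtree has 1 node {fig}, right has 0 { }.
      Root mint: left subtree has 2 nodes {poppy, hop}, right has 1 {ivy}.
        Root poppy: left subtree has 0 nodes { }, right has 1 {hop}.
  Root lily: left subtree has 1 node {yew}, right has 1 {moss}.

kale ash cedar iris fern elm fig mint poppy hop ivy lily yew moss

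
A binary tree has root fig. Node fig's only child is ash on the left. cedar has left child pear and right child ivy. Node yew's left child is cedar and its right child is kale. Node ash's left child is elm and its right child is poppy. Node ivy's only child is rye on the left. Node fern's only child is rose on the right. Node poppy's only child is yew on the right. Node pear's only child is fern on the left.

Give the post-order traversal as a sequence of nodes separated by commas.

Post-order visits the left subtree, then the right subtree, then the node.
At fig: go left to ash.
  At ash: go left to elm.
    elm is a leaf — visit elm.
  At ash: go right to poppy.
    At poppy: no left child.
    At poppy: go right to yew.
      At yew: go left to cedar.
        At cedar: go left to pear.
          At pear: go left to fern.
            At fern: no left child.
            At fern: go right to rose.
              rose is a leaf — visit rose.
            Visit fern.
          At pear: no right child.
          Visit pear.
        At cedar: go right to ivy.
          At ivy: go left to rye.
            rye is a leaf — visit rye.
          At ivy: no right child.
          Visit ivy.
        Visit cedar.
      At yew: go right to kale.
        kale is a leaf — visit kale.
      Visit yew.
    Visit poppy.
  Visit ash.
At fig: no right child.
Visit fig.

elm, rose, fern, pear, rye, ivy, cedar, kale, yew, poppy, ash, fig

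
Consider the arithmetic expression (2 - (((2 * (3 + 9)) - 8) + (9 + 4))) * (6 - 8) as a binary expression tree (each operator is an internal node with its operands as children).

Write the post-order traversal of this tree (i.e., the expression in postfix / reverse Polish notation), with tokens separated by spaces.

2 2 3 9 + * 8 - 9 4 + + - 6 8 - *

Post-order on an expression tree gives postfix notation: for each operator, emit left operand, right operand, then the operator.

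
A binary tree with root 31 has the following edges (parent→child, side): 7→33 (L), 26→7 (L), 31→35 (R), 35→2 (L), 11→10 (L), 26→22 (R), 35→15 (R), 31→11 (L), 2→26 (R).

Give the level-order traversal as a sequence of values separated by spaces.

31 11 35 10 2 15 26 7 22 33

Level-order visits nodes level by level from the root, left to right within each level.
Level 0: 31
Level 1: 11, 35
Level 2: 10, 2, 15
Level 3: 26
Level 4: 7, 22
Level 5: 33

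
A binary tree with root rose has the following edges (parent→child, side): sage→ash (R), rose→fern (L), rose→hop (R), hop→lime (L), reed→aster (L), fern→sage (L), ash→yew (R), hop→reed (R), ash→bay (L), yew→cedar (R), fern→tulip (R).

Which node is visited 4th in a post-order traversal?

Post-order visits the left subtree, then the right subtree, then the node.
At rose: go left to fern.
  At fern: go left to sage.
    At sage: no left child.
    At sage: go right to ash.
      At ash: go left to bay.
        bay is a leaf — visit bay.
      At ash: go right to yew.
        At yew: no left child.
        At yew: go right to cedar.
          cedar is a leaf — visit cedar.
        Visit yew.
      Visit ash.
    Visit sage.
  At fern: go right to tulip.
    tulip is a leaf — visit tulip.
  Visit fern.
At rose: go right to hop.
  At hop: go left to lime.
    lime is a leaf — visit lime.
  At hop: go right to reed.
    At reed: go left to aster.
      aster is a leaf — visit aster.
    At reed: no right child.
    Visit reed.
  Visit hop.
Visit rose.
Full post-order sequence: bay, cedar, yew, ash, sage, tulip, fern, lime, aster, reed, hop, rose.

ash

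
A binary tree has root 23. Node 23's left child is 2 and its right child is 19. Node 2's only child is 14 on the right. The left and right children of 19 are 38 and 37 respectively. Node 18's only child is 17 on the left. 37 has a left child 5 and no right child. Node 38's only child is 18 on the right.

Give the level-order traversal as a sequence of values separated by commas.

23, 2, 19, 14, 38, 37, 18, 5, 17

Level-order visits nodes level by level from the root, left to right within each level.
Level 0: 23
Level 1: 2, 19
Level 2: 14, 38, 37
Level 3: 18, 5
Level 4: 17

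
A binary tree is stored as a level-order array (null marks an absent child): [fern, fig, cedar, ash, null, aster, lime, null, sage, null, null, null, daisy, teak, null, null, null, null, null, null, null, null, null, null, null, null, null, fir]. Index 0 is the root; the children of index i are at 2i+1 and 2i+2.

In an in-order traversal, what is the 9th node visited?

In-order visits the left subtree, then the node, then the right subtree.
At fern: go left to fig.
  At fig: go left to ash.
    At ash: no left child.
    Visit ash.
    At ash: go right to sage.
      sage is a leaf — visit sage.
  Visit fig.
  At fig: no right child.
Visit fern.
At fern: go right to cedar.
  At cedar: go left to aster.
    At aster: no left child.
    Visit aster.
    At aster: go right to daisy.
      daisy is a leaf — visit daisy.
  Visit cedar.
  At cedar: go right to lime.
    At lime: go left to teak.
      At teak: go left to fir.
        fir is a leaf — visit fir.
      Visit teak.
      At teak: no right child.
    Visit lime.
    At lime: no right child.
Full in-order sequence: ash, sage, fig, fern, aster, daisy, cedar, fir, teak, lime.

teak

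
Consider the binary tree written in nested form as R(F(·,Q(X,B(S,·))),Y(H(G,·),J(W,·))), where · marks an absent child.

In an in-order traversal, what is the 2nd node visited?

X

In-order visits the left subtree, then the node, then the right subtree.
At R: go left to F.
  At F: no left child.
  Visit F.
  At F: go right to Q.
    At Q: go left to X.
      X is a leaf — visit X.
    Visit Q.
    At Q: go right to B.
      At B: go left to S.
        S is a leaf — visit S.
      Visit B.
      At B: no right child.
Visit R.
At R: go right to Y.
  At Y: go left to H.
    At H: go left to G.
      G is a leaf — visit G.
    Visit H.
    At H: no right child.
  Visit Y.
  At Y: go right to J.
    At J: go left to W.
      W is a leaf — visit W.
    Visit J.
    At J: no right child.
Full in-order sequence: F, X, Q, S, B, R, G, H, Y, W, J.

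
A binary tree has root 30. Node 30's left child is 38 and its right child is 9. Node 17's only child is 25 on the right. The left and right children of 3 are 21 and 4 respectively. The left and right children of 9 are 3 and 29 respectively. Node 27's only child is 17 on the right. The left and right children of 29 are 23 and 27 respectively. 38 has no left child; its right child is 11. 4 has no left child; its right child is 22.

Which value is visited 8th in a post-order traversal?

25

Post-order visits the left subtree, then the right subtree, then the node.
At 30: go left to 38.
  At 38: no left child.
  At 38: go right to 11.
    11 is a leaf — visit 11.
  Visit 38.
At 30: go right to 9.
  At 9: go left to 3.
    At 3: go left to 21.
      21 is a leaf — visit 21.
    At 3: go right to 4.
      At 4: no left child.
      At 4: go right to 22.
        22 is a leaf — visit 22.
      Visit 4.
    Visit 3.
  At 9: go right to 29.
    At 29: go left to 23.
      23 is a leaf — visit 23.
    At 29: go right to 27.
      At 27: no left child.
      At 27: go right to 17.
        At 17: no left child.
        At 17: go right to 25.
          25 is a leaf — visit 25.
        Visit 17.
      Visit 27.
    Visit 29.
  Visit 9.
Visit 30.
Full post-order sequence: 11, 38, 21, 22, 4, 3, 23, 25, 17, 27, 29, 9, 30.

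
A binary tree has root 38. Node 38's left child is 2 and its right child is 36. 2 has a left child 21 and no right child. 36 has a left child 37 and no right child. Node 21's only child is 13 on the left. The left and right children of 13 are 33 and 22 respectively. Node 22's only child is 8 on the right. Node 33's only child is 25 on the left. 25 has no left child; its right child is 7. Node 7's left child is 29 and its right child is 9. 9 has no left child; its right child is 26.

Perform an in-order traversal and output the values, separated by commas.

In-order visits the left subtree, then the node, then the right subtree.
At 38: go left to 2.
  At 2: go left to 21.
    At 21: go left to 13.
      At 13: go left to 33.
        At 33: go left to 25.
          At 25: no left child.
          Visit 25.
          At 25: go right to 7.
            At 7: go left to 29.
              29 is a leaf — visit 29.
            Visit 7.
            At 7: go right to 9.
              At 9: no left child.
              Visit 9.
              At 9: go right to 26.
                26 is a leaf — visit 26.
        Visit 33.
        At 33: no right child.
      Visit 13.
      At 13: go right to 22.
        At 22: no left child.
        Visit 22.
        At 22: go right to 8.
          8 is a leaf — visit 8.
    Visit 21.
    At 21: no right child.
  Visit 2.
  At 2: no right child.
Visit 38.
At 38: go right to 36.
  At 36: go left to 37.
    37 is a leaf — visit 37.
  Visit 36.
  At 36: no right child.

25, 29, 7, 9, 26, 33, 13, 22, 8, 21, 2, 38, 37, 36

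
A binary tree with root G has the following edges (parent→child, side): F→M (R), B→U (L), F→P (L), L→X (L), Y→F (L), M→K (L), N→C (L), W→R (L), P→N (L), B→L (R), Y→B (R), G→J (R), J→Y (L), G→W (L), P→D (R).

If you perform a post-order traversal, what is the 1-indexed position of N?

4

Post-order visits the left subtree, then the right subtree, then the node.
At G: go left to W.
  At W: go left to R.
    R is a leaf — visit R.
  At W: no right child.
  Visit W.
At G: go right to J.
  At J: go left to Y.
    At Y: go left to F.
      At F: go left to P.
        At P: go left to N.
          At N: go left to C.
            C is a leaf — visit C.
          At N: no right child.
          Visit N.
        At P: go right to D.
          D is a leaf — visit D.
        Visit P.
      At F: go right to M.
        At M: go left to K.
          K is a leaf — visit K.
        At M: no right child.
        Visit M.
      Visit F.
    At Y: go right to B.
      At B: go left to U.
        U is a leaf — visit U.
      At B: go right to L.
        At L: go left to X.
          X is a leaf — visit X.
        At L: no right child.
        Visit L.
      Visit B.
    Visit Y.
  At J: no right child.
  Visit J.
Visit G.
Full post-order sequence: R, W, C, N, D, P, K, M, F, U, X, L, B, Y, J, G.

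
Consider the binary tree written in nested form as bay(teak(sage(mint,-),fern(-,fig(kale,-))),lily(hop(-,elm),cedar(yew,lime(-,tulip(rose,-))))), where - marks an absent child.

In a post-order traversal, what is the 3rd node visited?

Post-order visits the left subtree, then the right subtree, then the node.
At bay: go left to teak.
  At teak: go left to sage.
    At sage: go left to mint.
      mint is a leaf — visit mint.
    At sage: no right child.
    Visit sage.
  At teak: go right to fern.
    At fern: no left child.
    At fern: go right to fig.
      At fig: go left to kale.
        kale is a leaf — visit kale.
      At fig: no right child.
      Visit fig.
    Visit fern.
  Visit teak.
At bay: go right to lily.
  At lily: go left to hop.
    At hop: no left child.
    At hop: go right to elm.
      elm is a leaf — visit elm.
    Visit hop.
  At lily: go right to cedar.
    At cedar: go left to yew.
      yew is a leaf — visit yew.
    At cedar: go right to lime.
      At lime: no left child.
      At lime: go right to tulip.
        At tulip: go left to rose.
          rose is a leaf — visit rose.
        At tulip: no right child.
        Visit tulip.
      Visit lime.
    Visit cedar.
  Visit lily.
Visit bay.
Full post-order sequence: mint, sage, kale, fig, fern, teak, elm, hop, yew, rose, tulip, lime, cedar, lily, bay.

kale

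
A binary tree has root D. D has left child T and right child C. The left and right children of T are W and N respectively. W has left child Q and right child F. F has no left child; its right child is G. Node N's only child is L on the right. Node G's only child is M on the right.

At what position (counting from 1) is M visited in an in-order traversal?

5

In-order visits the left subtree, then the node, then the right subtree.
At D: go left to T.
  At T: go left to W.
    At W: go left to Q.
      Q is a leaf — visit Q.
    Visit W.
    At W: go right to F.
      At F: no left child.
      Visit F.
      At F: go right to G.
        At G: no left child.
        Visit G.
        At G: go right to M.
          M is a leaf — visit M.
  Visit T.
  At T: go right to N.
    At N: no left child.
    Visit N.
    At N: go right to L.
      L is a leaf — visit L.
Visit D.
At D: go right to C.
  C is a leaf — visit C.
Full in-order sequence: Q, W, F, G, M, T, N, L, D, C.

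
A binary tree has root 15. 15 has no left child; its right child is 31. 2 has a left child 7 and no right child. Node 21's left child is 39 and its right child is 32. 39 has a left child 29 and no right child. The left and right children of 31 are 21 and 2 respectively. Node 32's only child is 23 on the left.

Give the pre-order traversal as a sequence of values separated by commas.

15, 31, 21, 39, 29, 32, 23, 2, 7

Pre-order visits the node, then its left subtree, then its right subtree.
Visit 15.
At 15: no left child.
At 15: go right to 31.
  Visit 31.
  At 31: go left to 21.
    Visit 21.
    At 21: go left to 39.
      Visit 39.
      At 39: go left to 29.
        29 is a leaf — visit 29.
      At 39: no right child.
    At 21: go right to 32.
      Visit 32.
      At 32: go left to 23.
        23 is a leaf — visit 23.
      At 32: no right child.
  At 31: go right to 2.
    Visit 2.
    At 2: go left to 7.
      7 is a leaf — visit 7.
    At 2: no right child.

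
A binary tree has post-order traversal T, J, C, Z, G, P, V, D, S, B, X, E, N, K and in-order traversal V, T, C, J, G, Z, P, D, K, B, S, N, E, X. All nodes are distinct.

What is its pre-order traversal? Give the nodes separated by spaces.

K D V P G C T J Z N B S E X

The last element of post-order is the root; it splits in-order into left and right subtrees.
Root K: left subtree has 8 nodes {V, T, C, J, G, Z, P, D}, right has 5 {B, S, N, E, X}.
  Root D: left subtree has 7 nodes {V, T, C, J, G, Z, P}, right has 0 { }.
    Root V: left subtree has 0 nodes { }, right has 6 {T, C, J, G, Z, P}.
      Root P: left subtree has 5 nodes {T, C, J, G, Z}, right has 0 { }.
        Root G: left subtree has 3 nodes {T, C, J}, right has 1 {Z}.
          Root C: left subtree has 1 node {T}, right has 1 {J}.
  Root N: left subtree has 2 nodes {B, S}, right has 2 {E, X}.
    Root B: left subtree has 0 nodes { }, right has 1 {S}.
    Root E: left subtree has 0 nodes { }, right has 1 {X}.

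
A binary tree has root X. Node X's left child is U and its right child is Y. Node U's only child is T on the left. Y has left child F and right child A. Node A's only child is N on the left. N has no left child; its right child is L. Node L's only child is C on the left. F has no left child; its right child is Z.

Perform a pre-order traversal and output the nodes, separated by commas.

Pre-order visits the node, then its left subtree, then its right subtree.
Visit X.
At X: go left to U.
  Visit U.
  At U: go left to T.
    T is a leaf — visit T.
  At U: no right child.
At X: go right to Y.
  Visit Y.
  At Y: go left to F.
    Visit F.
    At F: no left child.
    At F: go right to Z.
      Z is a leaf — visit Z.
  At Y: go right to A.
    Visit A.
    At A: go left to N.
      Visit N.
      At N: no left child.
      At N: go right to L.
        Visit L.
        At L: go left to C.
          C is a leaf — visit C.
        At L: no right child.
    At A: no right child.

X, U, T, Y, F, Z, A, N, L, C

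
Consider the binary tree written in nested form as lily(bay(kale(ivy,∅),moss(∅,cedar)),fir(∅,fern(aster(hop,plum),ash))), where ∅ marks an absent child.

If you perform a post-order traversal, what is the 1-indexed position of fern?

10

Post-order visits the left subtree, then the right subtree, then the node.
At lily: go left to bay.
  At bay: go left to kale.
    At kale: go left to ivy.
      ivy is a leaf — visit ivy.
    At kale: no right child.
    Visit kale.
  At bay: go right to moss.
    At moss: no left child.
    At moss: go right to cedar.
      cedar is a leaf — visit cedar.
    Visit moss.
  Visit bay.
At lily: go right to fir.
  At fir: no left child.
  At fir: go right to fern.
    At fern: go left to aster.
      At aster: go left to hop.
        hop is a leaf — visit hop.
      At aster: go right to plum.
        plum is a leaf — visit plum.
      Visit aster.
    At fern: go right to ash.
      ash is a leaf — visit ash.
    Visit fern.
  Visit fir.
Visit lily.
Full post-order sequence: ivy, kale, cedar, moss, bay, hop, plum, aster, ash, fern, fir, lily.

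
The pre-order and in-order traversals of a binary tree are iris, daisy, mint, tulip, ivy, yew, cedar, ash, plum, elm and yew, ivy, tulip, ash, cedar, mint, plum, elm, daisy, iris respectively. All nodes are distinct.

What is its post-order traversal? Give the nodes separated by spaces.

yew ivy ash cedar tulip elm plum mint daisy iris

The first element of pre-order is the root; it splits in-order into left and right subtrees.
Root iris: left subtree has 9 nodes {yew, ivy, tulip, ash, cedar, mint, plum, elm, daisy}, right has 0 { }.
  Root daisy: left subtree has 8 nodes {yew, ivy, tulip, ash, cedar, mint, plum, elm}, right has 0 { }.
    Root mint: left subtree has 5 nodes {yew, ivy, tulip, ash, cedar}, right has 2 {plum, elm}.
      Root tulip: left subtree has 2 nodes {yew, ivy}, right has 2 {ash, cedar}.
        Root ivy: left subtree has 1 node {yew}, right has 0 { }.
        Root cedar: left subtree has 1 node {ash}, right has 0 { }.
      Root plum: left subtree has 0 nodes { }, right has 1 {elm}.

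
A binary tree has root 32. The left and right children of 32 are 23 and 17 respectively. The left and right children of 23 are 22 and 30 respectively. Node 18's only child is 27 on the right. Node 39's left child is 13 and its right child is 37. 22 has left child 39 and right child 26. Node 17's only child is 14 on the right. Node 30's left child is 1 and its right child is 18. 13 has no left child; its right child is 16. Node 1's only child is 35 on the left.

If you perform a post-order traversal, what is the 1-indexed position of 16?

1

Post-order visits the left subtree, then the right subtree, then the node.
At 32: go left to 23.
  At 23: go left to 22.
    At 22: go left to 39.
      At 39: go left to 13.
        At 13: no left child.
        At 13: go right to 16.
          16 is a leaf — visit 16.
        Visit 13.
      At 39: go right to 37.
        37 is a leaf — visit 37.
      Visit 39.
    At 22: go right to 26.
      26 is a leaf — visit 26.
    Visit 22.
  At 23: go right to 30.
    At 30: go left to 1.
      At 1: go left to 35.
        35 is a leaf — visit 35.
      At 1: no right child.
      Visit 1.
    At 30: go right to 18.
      At 18: no left child.
      At 18: go right to 27.
        27 is a leaf — visit 27.
      Visit 18.
    Visit 30.
  Visit 23.
At 32: go right to 17.
  At 17: no left child.
  At 17: go right to 14.
    14 is a leaf — visit 14.
  Visit 17.
Visit 32.
Full post-order sequence: 16, 13, 37, 39, 26, 22, 35, 1, 27, 18, 30, 23, 14, 17, 32.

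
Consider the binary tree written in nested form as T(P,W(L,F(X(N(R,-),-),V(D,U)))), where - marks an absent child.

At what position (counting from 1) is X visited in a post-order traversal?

5

Post-order visits the left subtree, then the right subtree, then the node.
At T: go left to P.
  P is a leaf — visit P.
At T: go right to W.
  At W: go left to L.
    L is a leaf — visit L.
  At W: go right to F.
    At F: go left to X.
      At X: go left to N.
        At N: go left to R.
          R is a leaf — visit R.
        At N: no right child.
        Visit N.
      At X: no right child.
      Visit X.
    At F: go right to V.
      At V: go left to D.
        D is a leaf — visit D.
      At V: go right to U.
        U is a leaf — visit U.
      Visit V.
    Visit F.
  Visit W.
Visit T.
Full post-order sequence: P, L, R, N, X, D, U, V, F, W, T.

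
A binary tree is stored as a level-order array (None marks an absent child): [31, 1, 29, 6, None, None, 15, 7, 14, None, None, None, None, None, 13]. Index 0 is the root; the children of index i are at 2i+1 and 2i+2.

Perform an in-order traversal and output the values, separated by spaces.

In-order visits the left subtree, then the node, then the right subtree.
At 31: go left to 1.
  At 1: go left to 6.
    At 6: go left to 7.
      7 is a leaf — visit 7.
    Visit 6.
    At 6: go right to 14.
      14 is a leaf — visit 14.
  Visit 1.
  At 1: no right child.
Visit 31.
At 31: go right to 29.
  At 29: no left child.
  Visit 29.
  At 29: go right to 15.
    At 15: no left child.
    Visit 15.
    At 15: go right to 13.
      13 is a leaf — visit 13.

7 6 14 1 31 29 15 13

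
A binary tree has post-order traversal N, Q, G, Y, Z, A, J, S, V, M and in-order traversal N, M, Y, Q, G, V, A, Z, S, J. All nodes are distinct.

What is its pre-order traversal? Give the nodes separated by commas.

The last element of post-order is the root; it splits in-order into left and right subtrees.
Root M: left subtree has 1 node {N}, right has 8 {Y, Q, G, V, A, Z, S, J}.
  Root V: left subtree has 3 nodes {Y, Q, G}, right has 4 {A, Z, S, J}.
    Root Y: left subtree has 0 nodes { }, right has 2 {Q, G}.
      Root G: left subtree has 1 node {Q}, right has 0 { }.
    Root S: left subtree has 2 nodes {A, Z}, right has 1 {J}.
      Root A: left subtree has 0 nodes { }, right has 1 {Z}.

M, N, V, Y, G, Q, S, A, Z, J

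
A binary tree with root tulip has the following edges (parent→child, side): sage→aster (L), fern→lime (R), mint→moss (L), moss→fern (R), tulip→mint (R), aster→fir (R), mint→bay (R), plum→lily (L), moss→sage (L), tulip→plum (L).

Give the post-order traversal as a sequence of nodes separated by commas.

Post-order visits the left subtree, then the right subtree, then the node.
At tulip: go left to plum.
  At plum: go left to lily.
    lily is a leaf — visit lily.
  At plum: no right child.
  Visit plum.
At tulip: go right to mint.
  At mint: go left to moss.
    At moss: go left to sage.
      At sage: go left to aster.
        At aster: no left child.
        At aster: go right to fir.
          fir is a leaf — visit fir.
        Visit aster.
      At sage: no right child.
      Visit sage.
    At moss: go right to fern.
      At fern: no left child.
      At fern: go right to lime.
        lime is a leaf — visit lime.
      Visit fern.
    Visit moss.
  At mint: go right to bay.
    bay is a leaf — visit bay.
  Visit mint.
Visit tulip.

lily, plum, fir, aster, sage, lime, fern, moss, bay, mint, tulip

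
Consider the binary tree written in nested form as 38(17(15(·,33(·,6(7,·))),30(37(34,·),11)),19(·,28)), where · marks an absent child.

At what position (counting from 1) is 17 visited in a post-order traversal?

Post-order visits the left subtree, then the right subtree, then the node.
At 38: go left to 17.
  At 17: go left to 15.
    At 15: no left child.
    At 15: go right to 33.
      At 33: no left child.
      At 33: go right to 6.
        At 6: go left to 7.
          7 is a leaf — visit 7.
        At 6: no right child.
        Visit 6.
      Visit 33.
    Visit 15.
  At 17: go right to 30.
    At 30: go left to 37.
      At 37: go left to 34.
        34 is a leaf — visit 34.
      At 37: no right child.
      Visit 37.
    At 30: go right to 11.
      11 is a leaf — visit 11.
    Visit 30.
  Visit 17.
At 38: go right to 19.
  At 19: no left child.
  At 19: go right to 28.
    28 is a leaf — visit 28.
  Visit 19.
Visit 38.
Full post-order sequence: 7, 6, 33, 15, 34, 37, 11, 30, 17, 28, 19, 38.

9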